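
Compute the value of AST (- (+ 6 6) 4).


Evaluate inner: (+ 6 6) = 12
Evaluate root: (- 12 4) = 8
Result: 8


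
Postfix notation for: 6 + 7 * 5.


* has higher precedence, evaluate 7*5 first
Postfix: 6 7 5 * +


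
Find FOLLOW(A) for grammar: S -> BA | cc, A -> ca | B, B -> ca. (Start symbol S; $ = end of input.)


$ ∈ FOLLOW(S). For each A -> αBβ: add FIRST(β)\{ε} to FOLLOW(B); if β nullable, add FOLLOW(A).
FOLLOW(A) = {$}


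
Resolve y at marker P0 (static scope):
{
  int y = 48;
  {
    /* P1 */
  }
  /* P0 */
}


y declared in the same block as P0
y = 48


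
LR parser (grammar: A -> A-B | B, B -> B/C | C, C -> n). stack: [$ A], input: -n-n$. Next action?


shift '-' to continue A -> A-B
Action: shift


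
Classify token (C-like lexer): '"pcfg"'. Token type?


Pattern: double-quoted sequence
Type: STRING_LITERAL


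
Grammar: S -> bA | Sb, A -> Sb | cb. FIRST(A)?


Per alternative of A: FIRST(Sb) = {b}; FIRST(cb) = {c}
FIRST(A) = {b, c}


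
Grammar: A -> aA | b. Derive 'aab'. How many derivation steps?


Derivation: A => aA => aaA => aab
Steps: 3


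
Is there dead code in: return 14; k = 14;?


statement follows a return and is unreachable
Dead: 'k = 14'


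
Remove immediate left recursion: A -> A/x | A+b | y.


Left-recursive alternatives: A/x, A+b; non-recursive: y
Introduce A': A -> yA', A' -> /xA' | +bA' | ε


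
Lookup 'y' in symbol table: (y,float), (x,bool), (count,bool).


Lookup 'y' → type float


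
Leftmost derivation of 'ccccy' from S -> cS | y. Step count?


Derivation: S => cS => ccS => cccS => ccccS => ccccy
Steps: 5


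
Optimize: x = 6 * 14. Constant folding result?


6 * 14 = 84 at compile time
Optimized: x = 84


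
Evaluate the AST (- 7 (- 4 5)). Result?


Evaluate inner: (- 4 5) = -1
Evaluate root: (- 7 -1) = 8
Result: 8


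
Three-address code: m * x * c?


Break into single-operator statements:
t1 = m * x
t2 = t1 * c


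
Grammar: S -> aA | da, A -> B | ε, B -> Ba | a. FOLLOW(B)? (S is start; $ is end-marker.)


$ ∈ FOLLOW(S). For each A -> αBβ: add FIRST(β)\{ε} to FOLLOW(B); if β nullable, add FOLLOW(A).
FOLLOW(B) = {$, a}


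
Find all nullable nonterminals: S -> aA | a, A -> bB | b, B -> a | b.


A nonterminal is nullable iff some alternative derives ε (directly, or every symbol in it is nullable)
Nullable: {}


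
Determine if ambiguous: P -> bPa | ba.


balanced b^n…a^n: each string has a unique parse
Unambiguous


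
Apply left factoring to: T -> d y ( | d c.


Common prefix: 'd'
Factored: T -> d T', T' -> y ( | c


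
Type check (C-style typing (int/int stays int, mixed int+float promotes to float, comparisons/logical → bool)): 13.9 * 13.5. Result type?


Operand types: float * float
Rule: mixed int/float promotes to float; int/int stays int
Result type: float


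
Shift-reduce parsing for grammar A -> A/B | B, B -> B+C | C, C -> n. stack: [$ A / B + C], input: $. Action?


handle 'B+C' on top
Action: reduce (B -> B+C)


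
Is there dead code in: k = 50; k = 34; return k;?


first assignment to k is overwritten before any read
Dead: 'k = 50'


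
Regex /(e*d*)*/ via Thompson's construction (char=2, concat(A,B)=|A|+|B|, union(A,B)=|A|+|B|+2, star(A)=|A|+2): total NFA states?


Syntax tree has 2 char leaf(s), 0 union(s), 3 star(s)
chars contribute 2×2 = 4; each union adds +2; each star adds +2
Total: 4 + 0 + 6 = 10 states


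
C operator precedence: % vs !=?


'%' is multiplicative (level 10); '!=' is equality (level 6)
Higher level binds tighter
'%' has higher precedence than '!='


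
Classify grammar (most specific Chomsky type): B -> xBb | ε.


Single nonterminal LHS, but x^n b^n is not regular
Classification: Type 2 (Context-Free)


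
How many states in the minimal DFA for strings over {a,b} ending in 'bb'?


Track the longest suffix of input matching a prefix of 'bb': 3 classes (prefixes of length 0..2)
Minimal DFA: 3 states


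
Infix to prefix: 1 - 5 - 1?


left-to-right (same/higher precedence on left): tree is (- (- 1 5) 1)
Prefix: - - 1 5 1


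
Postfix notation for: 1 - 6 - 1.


Left to right (same or higher precedence on left)
Postfix: 1 6 - 1 -


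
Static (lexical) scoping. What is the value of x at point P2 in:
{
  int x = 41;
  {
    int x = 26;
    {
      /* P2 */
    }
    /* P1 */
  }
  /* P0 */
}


P2's block does not declare x; resolves to the enclosing declaration at depth 1
x = 26


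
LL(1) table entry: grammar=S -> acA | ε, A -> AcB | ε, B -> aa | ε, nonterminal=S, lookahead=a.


For [S, a]: 'a' ∈ FIRST(acA)
Entry: S -> acA


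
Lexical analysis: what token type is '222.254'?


Pattern: digits with a decimal point
Type: FLOAT_LITERAL


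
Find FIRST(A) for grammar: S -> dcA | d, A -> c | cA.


Per alternative of A: FIRST(c) = {c}; FIRST(cA) = {c}
FIRST(A) = {c}


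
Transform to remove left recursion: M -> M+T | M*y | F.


Left-recursive alternatives: M+T, M*y; non-recursive: F
Introduce M': M -> FM', M' -> +TM' | *yM' | ε


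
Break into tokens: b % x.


Scan left to right, longest-match per lexeme
Tokens: ID(b), OP(%), ID(x)


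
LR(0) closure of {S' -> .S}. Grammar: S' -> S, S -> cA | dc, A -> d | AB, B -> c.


Start: S' -> .S
For each item with dot before a nonterminal B, add B -> .γ for every B-production
Closure: [S' -> .S, S -> .cA, S -> .dc]


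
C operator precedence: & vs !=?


'!=' is equality (level 6); '&' is bitwise AND (level 5)
Higher level binds tighter
'!=' has higher precedence than '&'


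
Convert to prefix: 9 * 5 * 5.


left-to-right (same/higher precedence on left): tree is (* (* 9 5) 5)
Prefix: * * 9 5 5


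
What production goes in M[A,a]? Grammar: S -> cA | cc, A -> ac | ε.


For [A, a]: 'a' ∈ FIRST(ac)
Entry: A -> ac


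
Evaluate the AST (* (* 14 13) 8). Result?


Evaluate inner: (* 14 13) = 182
Evaluate root: (* 182 8) = 1456
Result: 1456


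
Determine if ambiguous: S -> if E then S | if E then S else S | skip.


dangling else: 'if E then if E then skip else skip' parses two ways
Ambiguous


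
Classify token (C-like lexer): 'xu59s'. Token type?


Pattern: letter/underscore followed by alphanumerics, not a keyword
Type: IDENTIFIER


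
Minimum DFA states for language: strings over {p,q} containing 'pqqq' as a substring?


KMP-style automaton: 4 progress states + 1 absorbing accept = 5
Minimal DFA: 5 states


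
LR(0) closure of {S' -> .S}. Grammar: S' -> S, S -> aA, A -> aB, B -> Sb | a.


Start: S' -> .S
For each item with dot before a nonterminal B, add B -> .γ for every B-production
Closure: [S' -> .S, S -> .aA]


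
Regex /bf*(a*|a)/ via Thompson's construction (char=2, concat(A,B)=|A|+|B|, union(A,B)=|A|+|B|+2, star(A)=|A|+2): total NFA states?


Syntax tree has 4 char leaf(s), 1 union(s), 2 star(s)
chars contribute 4×2 = 8; each union adds +2; each star adds +2
Total: 8 + 2 + 4 = 14 states


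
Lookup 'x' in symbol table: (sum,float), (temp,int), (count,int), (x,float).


Lookup 'x' → type float


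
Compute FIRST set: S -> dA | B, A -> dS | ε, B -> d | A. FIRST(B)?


Per alternative of B: FIRST(d) = {d}; FIRST(A) = {d, ε}
FIRST(B) = {d, ε}


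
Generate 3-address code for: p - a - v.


Break into single-operator statements:
t1 = p - a
t2 = t1 - v


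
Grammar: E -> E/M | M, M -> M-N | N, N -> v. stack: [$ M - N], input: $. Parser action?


handle 'M-N' on top
Action: reduce (M -> M-N)


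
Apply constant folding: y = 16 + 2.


16 + 2 = 18 at compile time
Optimized: y = 18


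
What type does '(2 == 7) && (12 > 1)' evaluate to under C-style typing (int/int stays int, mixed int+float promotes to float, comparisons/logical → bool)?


Operand types: bool && bool
Rule: logical operators take bool operands and yield bool
Result type: bool


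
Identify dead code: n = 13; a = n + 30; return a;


n is read by a's definition; a is returned
No dead code


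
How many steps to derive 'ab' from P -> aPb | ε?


Derivation: P => aPb => ab
Steps: 2


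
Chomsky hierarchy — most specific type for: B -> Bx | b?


Left-linear: every RHS is a terminal or one nonterminal followed by a terminal
Classification: Type 3 (Regular)


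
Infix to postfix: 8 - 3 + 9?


Left to right (same or higher precedence on left)
Postfix: 8 3 - 9 +


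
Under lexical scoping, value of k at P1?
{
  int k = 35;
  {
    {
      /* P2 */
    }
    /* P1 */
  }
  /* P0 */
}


P1's block does not declare k; resolves to the enclosing declaration at depth 0
k = 35


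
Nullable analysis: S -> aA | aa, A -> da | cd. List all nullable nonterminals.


A nonterminal is nullable iff some alternative derives ε (directly, or every symbol in it is nullable)
Nullable: {}


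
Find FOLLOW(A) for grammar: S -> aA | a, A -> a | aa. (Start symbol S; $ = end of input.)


$ ∈ FOLLOW(S). For each A -> αBβ: add FIRST(β)\{ε} to FOLLOW(B); if β nullable, add FOLLOW(A).
FOLLOW(A) = {$}


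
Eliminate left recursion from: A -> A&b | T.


Left-recursive alternatives: A&b; non-recursive: T
Introduce A': A -> TA', A' -> &bA' | ε


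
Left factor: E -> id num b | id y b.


Common prefix: 'id'
Factored: E -> id E', E' -> num b | y b


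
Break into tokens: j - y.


Scan left to right, longest-match per lexeme
Tokens: ID(j), OP(-), ID(y)


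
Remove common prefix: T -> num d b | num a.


Common prefix: 'num'
Factored: T -> num T', T' -> d b | a


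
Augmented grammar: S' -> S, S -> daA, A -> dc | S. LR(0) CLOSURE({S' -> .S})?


Start: S' -> .S
For each item with dot before a nonterminal B, add B -> .γ for every B-production
Closure: [S' -> .S, S -> .daA]


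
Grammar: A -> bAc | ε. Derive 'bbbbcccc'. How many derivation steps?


Derivation: A => bAc => bbAcc => bbbAccc => bbbbAcccc => bbbbcccc
Steps: 5


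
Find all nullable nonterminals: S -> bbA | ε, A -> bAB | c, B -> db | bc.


A nonterminal is nullable iff some alternative derives ε (directly, or every symbol in it is nullable)
Nullable: {S}


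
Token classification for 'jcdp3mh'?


Pattern: letter/underscore followed by alphanumerics, not a keyword
Type: IDENTIFIER


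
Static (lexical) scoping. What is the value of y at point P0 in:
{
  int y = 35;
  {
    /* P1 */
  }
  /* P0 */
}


y declared in the same block as P0
y = 35


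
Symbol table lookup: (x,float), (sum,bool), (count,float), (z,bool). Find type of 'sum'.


Lookup 'sum' → type bool


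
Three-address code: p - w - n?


Break into single-operator statements:
t1 = p - w
t2 = t1 - n


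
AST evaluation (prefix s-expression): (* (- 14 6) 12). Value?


Evaluate inner: (- 14 6) = 8
Evaluate root: (* 8 12) = 96
Result: 96


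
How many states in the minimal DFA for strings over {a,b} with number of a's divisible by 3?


Track (count of a) mod 3: states 0..2, accept at 0
Minimal DFA: 3 states


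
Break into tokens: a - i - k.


Scan left to right, longest-match per lexeme
Tokens: ID(a), OP(-), ID(i), OP(-), ID(k)


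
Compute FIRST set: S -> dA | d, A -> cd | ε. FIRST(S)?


Per alternative of S: FIRST(dA) = {d}; FIRST(d) = {d}
FIRST(S) = {d}


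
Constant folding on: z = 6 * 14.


6 * 14 = 84 at compile time
Optimized: z = 84


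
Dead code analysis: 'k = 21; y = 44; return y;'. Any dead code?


k is assigned but never read
Dead: 'k = 21'


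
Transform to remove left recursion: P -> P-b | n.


Left-recursive alternatives: P-b; non-recursive: n
Introduce P': P -> nP', P' -> -bP' | ε


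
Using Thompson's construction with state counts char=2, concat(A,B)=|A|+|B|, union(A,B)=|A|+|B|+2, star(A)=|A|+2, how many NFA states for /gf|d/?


Syntax tree has 3 char leaf(s), 1 union(s), 0 star(s)
chars contribute 3×2 = 6; each union adds +2; each star adds +2
Total: 6 + 2 + 0 = 8 states


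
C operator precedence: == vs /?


'/' is multiplicative (level 10); '==' is equality (level 6)
Higher level binds tighter
'/' has higher precedence than '=='


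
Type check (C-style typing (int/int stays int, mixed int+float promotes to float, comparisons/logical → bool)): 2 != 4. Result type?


Operand types: int != int
Rule: comparison yields bool
Result type: bool


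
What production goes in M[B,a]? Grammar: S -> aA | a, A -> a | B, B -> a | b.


For [B, a]: 'a' ∈ FIRST(a)
Entry: B -> a


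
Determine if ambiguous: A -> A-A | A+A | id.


'id-id+id' has two parse trees (no precedence encoded between - and +)
Ambiguous


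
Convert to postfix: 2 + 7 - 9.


Left to right (same or higher precedence on left)
Postfix: 2 7 + 9 -


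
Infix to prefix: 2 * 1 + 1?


left-to-right (same/higher precedence on left): tree is (+ (* 2 1) 1)
Prefix: + * 2 1 1


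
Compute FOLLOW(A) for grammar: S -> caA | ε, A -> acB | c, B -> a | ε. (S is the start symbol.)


$ ∈ FOLLOW(S). For each A -> αBβ: add FIRST(β)\{ε} to FOLLOW(B); if β nullable, add FOLLOW(A).
FOLLOW(A) = {$}


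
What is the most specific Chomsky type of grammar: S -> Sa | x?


Left-linear: every RHS is a terminal or one nonterminal followed by a terminal
Classification: Type 3 (Regular)


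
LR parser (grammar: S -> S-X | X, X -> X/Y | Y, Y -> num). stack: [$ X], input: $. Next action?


lookahead ∉ {/} so X won't extend; reduce S -> X
Action: reduce (S -> X)


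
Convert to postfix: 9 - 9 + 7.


Left to right (same or higher precedence on left)
Postfix: 9 9 - 7 +


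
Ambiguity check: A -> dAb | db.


balanced d^n…b^n: each string has a unique parse
Unambiguous


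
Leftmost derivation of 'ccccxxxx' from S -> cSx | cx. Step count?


Derivation: S => cSx => ccSxx => cccSxxx => ccccxxxx
Steps: 4


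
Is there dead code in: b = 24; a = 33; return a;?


b is assigned but never read
Dead: 'b = 24'


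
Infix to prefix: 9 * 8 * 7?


left-to-right (same/higher precedence on left): tree is (* (* 9 8) 7)
Prefix: * * 9 8 7


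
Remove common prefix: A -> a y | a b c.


Common prefix: 'a'
Factored: A -> a A', A' -> y | b c


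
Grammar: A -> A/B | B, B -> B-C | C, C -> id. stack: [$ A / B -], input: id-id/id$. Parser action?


no handle; shift 'id'
Action: shift


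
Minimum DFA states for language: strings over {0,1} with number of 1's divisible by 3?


Track (count of 1) mod 3: states 0..2, accept at 0
Minimal DFA: 3 states


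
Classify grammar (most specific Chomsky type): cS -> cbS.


LHS has context (more than one symbol) and |LHS| ≤ |RHS|
Classification: Type 1 (Context-Sensitive)


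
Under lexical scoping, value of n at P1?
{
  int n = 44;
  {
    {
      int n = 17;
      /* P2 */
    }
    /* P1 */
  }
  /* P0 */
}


P1's block does not declare n; resolves to the enclosing declaration at depth 0
n = 44


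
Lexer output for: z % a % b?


Scan left to right, longest-match per lexeme
Tokens: ID(z), OP(%), ID(a), OP(%), ID(b)


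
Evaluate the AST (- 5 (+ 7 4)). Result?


Evaluate inner: (+ 7 4) = 11
Evaluate root: (- 5 11) = -6
Result: -6


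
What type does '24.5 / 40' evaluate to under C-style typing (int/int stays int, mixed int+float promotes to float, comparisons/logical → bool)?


Operand types: float / int
Rule: mixed int/float promotes to float; int/int stays int
Result type: float


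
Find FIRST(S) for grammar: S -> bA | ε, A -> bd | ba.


Per alternative of S: FIRST(bA) = {b}; FIRST(ε) = {ε}
FIRST(S) = {b, ε}


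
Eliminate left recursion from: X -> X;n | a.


Left-recursive alternatives: X;n; non-recursive: a
Introduce X': X -> aX', X' -> ;nX' | ε


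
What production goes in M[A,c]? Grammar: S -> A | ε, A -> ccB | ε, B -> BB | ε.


For [A, c]: 'c' ∈ FIRST(ccB)
Entry: A -> ccB


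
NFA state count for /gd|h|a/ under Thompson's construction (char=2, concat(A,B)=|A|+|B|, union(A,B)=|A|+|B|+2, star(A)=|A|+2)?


Syntax tree has 4 char leaf(s), 2 union(s), 0 star(s)
chars contribute 4×2 = 8; each union adds +2; each star adds +2
Total: 8 + 4 + 0 = 12 states


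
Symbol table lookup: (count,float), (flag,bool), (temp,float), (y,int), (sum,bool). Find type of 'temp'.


Lookup 'temp' → type float


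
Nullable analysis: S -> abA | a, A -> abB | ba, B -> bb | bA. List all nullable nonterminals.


A nonterminal is nullable iff some alternative derives ε (directly, or every symbol in it is nullable)
Nullable: {}


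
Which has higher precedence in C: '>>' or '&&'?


'>>' is shift (level 8); '&&' is logical AND (level 2)
Higher level binds tighter
'>>' has higher precedence than '&&'


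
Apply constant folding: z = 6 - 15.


6 - 15 = -9 at compile time
Optimized: z = -9


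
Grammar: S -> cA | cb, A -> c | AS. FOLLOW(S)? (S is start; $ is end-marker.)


$ ∈ FOLLOW(S). For each A -> αBβ: add FIRST(β)\{ε} to FOLLOW(B); if β nullable, add FOLLOW(A).
FOLLOW(S) = {$, c}


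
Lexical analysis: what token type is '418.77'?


Pattern: digits with a decimal point
Type: FLOAT_LITERAL


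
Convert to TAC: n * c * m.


Break into single-operator statements:
t1 = n * c
t2 = t1 * m


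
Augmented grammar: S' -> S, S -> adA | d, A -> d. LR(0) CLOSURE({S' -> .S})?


Start: S' -> .S
For each item with dot before a nonterminal B, add B -> .γ for every B-production
Closure: [S' -> .S, S -> .adA, S -> .d]


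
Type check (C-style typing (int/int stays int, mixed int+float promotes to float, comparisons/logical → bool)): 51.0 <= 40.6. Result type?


Operand types: float <= float
Rule: comparison yields bool
Result type: bool


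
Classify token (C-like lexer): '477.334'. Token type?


Pattern: digits with a decimal point
Type: FLOAT_LITERAL


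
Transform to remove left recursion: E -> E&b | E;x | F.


Left-recursive alternatives: E&b, E;x; non-recursive: F
Introduce E': E -> FE', E' -> &bE' | ;xE' | ε


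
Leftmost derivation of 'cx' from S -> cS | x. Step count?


Derivation: S => cS => cx
Steps: 2


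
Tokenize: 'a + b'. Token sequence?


Scan left to right, longest-match per lexeme
Tokens: ID(a), OP(+), ID(b)


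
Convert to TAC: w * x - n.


Break into single-operator statements:
t1 = w * x
t2 = t1 - n


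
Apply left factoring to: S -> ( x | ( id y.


Common prefix: '('
Factored: S -> ( S', S' -> x | id y


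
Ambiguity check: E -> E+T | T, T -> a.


precedence layered via separate nonterminal T: deterministic
Unambiguous


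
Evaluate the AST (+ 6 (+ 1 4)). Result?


Evaluate inner: (+ 1 4) = 5
Evaluate root: (+ 6 5) = 11
Result: 11


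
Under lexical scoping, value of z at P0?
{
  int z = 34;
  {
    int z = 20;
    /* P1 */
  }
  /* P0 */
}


z declared in the same block as P0
z = 34


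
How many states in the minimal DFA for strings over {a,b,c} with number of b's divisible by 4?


Track (count of b) mod 4: states 0..3, accept at 0
Minimal DFA: 4 states


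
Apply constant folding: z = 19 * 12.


19 * 12 = 228 at compile time
Optimized: z = 228


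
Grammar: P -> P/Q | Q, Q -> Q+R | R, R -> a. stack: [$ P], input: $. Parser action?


start symbol P on stack, input exhausted
Action: accept


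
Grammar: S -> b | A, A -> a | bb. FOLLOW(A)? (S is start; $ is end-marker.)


$ ∈ FOLLOW(S). For each A -> αBβ: add FIRST(β)\{ε} to FOLLOW(B); if β nullable, add FOLLOW(A).
FOLLOW(A) = {$}


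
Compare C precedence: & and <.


'<' is relational (level 7); '&' is bitwise AND (level 5)
Higher level binds tighter
'<' has higher precedence than '&'


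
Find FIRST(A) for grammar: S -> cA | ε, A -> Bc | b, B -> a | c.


Per alternative of A: FIRST(Bc) = {a, c}; FIRST(b) = {b}
FIRST(A) = {a, b, c}


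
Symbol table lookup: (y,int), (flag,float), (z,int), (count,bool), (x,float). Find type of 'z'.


Lookup 'z' → type int


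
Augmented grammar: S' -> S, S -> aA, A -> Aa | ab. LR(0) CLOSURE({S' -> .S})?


Start: S' -> .S
For each item with dot before a nonterminal B, add B -> .γ for every B-production
Closure: [S' -> .S, S -> .aA]


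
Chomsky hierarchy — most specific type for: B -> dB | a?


Right-linear: every RHS is a terminal or a terminal followed by one nonterminal
Classification: Type 3 (Regular)


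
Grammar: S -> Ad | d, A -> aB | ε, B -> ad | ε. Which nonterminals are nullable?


A nonterminal is nullable iff some alternative derives ε (directly, or every symbol in it is nullable)
Nullable: {A, B}


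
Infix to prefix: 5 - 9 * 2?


'*' binds tighter: tree is (- 5 (* 9 2))
Prefix: - 5 * 9 2


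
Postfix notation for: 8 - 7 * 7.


* has higher precedence, evaluate 7*7 first
Postfix: 8 7 7 * -


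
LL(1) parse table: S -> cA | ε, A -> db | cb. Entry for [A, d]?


For [A, d]: 'd' ∈ FIRST(db)
Entry: A -> db


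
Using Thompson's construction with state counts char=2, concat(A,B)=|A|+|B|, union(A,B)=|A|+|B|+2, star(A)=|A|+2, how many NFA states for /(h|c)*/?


Syntax tree has 2 char leaf(s), 1 union(s), 1 star(s)
chars contribute 2×2 = 4; each union adds +2; each star adds +2
Total: 4 + 2 + 2 = 8 states


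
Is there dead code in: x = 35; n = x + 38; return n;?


x is read by n's definition; n is returned
No dead code


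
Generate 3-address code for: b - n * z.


Break into single-operator statements:
t1 = n * z
t2 = b - t1


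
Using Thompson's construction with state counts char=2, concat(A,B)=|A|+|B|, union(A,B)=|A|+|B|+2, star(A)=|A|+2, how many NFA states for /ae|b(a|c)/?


Syntax tree has 5 char leaf(s), 2 union(s), 0 star(s)
chars contribute 5×2 = 10; each union adds +2; each star adds +2
Total: 10 + 4 + 0 = 14 states


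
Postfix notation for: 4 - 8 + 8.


Left to right (same or higher precedence on left)
Postfix: 4 8 - 8 +


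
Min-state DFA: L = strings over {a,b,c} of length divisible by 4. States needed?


Track length mod 4: states 0..3, accept at 0
Minimal DFA: 4 states


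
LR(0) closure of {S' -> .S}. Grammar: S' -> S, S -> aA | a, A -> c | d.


Start: S' -> .S
For each item with dot before a nonterminal B, add B -> .γ for every B-production
Closure: [S' -> .S, S -> .aA, S -> .a]


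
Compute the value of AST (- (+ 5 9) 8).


Evaluate inner: (+ 5 9) = 14
Evaluate root: (- 14 8) = 6
Result: 6


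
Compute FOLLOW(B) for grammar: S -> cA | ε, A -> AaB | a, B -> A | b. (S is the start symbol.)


$ ∈ FOLLOW(S). For each A -> αBβ: add FIRST(β)\{ε} to FOLLOW(B); if β nullable, add FOLLOW(A).
FOLLOW(B) = {$, a}


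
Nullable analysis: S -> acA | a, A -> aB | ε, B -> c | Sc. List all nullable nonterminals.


A nonterminal is nullable iff some alternative derives ε (directly, or every symbol in it is nullable)
Nullable: {A}


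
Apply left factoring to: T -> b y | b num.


Common prefix: 'b'
Factored: T -> b T', T' -> y | num


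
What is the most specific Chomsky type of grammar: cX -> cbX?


LHS has context (more than one symbol) and |LHS| ≤ |RHS|
Classification: Type 1 (Context-Sensitive)


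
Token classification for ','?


Pattern: delimiter/punctuation
Type: PUNCTUATION


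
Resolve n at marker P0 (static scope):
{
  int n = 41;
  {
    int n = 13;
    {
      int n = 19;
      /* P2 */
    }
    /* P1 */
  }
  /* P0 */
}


n declared in the same block as P0
n = 41


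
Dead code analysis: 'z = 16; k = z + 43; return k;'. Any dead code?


z is read by k's definition; k is returned
No dead code


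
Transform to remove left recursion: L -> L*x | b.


Left-recursive alternatives: L*x; non-recursive: b
Introduce L': L -> bL', L' -> *xL' | ε


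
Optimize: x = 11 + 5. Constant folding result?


11 + 5 = 16 at compile time
Optimized: x = 16


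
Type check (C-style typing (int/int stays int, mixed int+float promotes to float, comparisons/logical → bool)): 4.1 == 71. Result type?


Operand types: float == int
Rule: comparison yields bool
Result type: bool


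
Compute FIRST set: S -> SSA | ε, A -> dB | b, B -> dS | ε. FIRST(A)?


Per alternative of A: FIRST(dB) = {d}; FIRST(b) = {b}
FIRST(A) = {b, d}


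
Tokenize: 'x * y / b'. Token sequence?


Scan left to right, longest-match per lexeme
Tokens: ID(x), OP(*), ID(y), OP(/), ID(b)


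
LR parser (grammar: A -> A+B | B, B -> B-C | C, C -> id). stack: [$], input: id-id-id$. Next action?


no handle on stack; shift 'id'
Action: shift


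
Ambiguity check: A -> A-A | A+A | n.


'n-n+n' has two parse trees (no precedence encoded between - and +)
Ambiguous


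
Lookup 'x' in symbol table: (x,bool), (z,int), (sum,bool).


Lookup 'x' → type bool


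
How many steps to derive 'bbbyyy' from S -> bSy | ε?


Derivation: S => bSy => bbSyy => bbbSyyy => bbbyyy
Steps: 4


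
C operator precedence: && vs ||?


'&&' is logical AND (level 2); '||' is logical OR (level 1)
Higher level binds tighter
'&&' has higher precedence than '||'


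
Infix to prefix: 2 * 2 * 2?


left-to-right (same/higher precedence on left): tree is (* (* 2 2) 2)
Prefix: * * 2 2 2


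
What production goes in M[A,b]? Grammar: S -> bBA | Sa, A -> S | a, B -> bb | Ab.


For [A, b]: 'b' ∈ FIRST(S)
Entry: A -> S


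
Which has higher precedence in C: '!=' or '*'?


'*' is multiplicative (level 10); '!=' is equality (level 6)
Higher level binds tighter
'*' has higher precedence than '!='


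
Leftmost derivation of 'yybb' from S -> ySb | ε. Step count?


Derivation: S => ySb => yySbb => yybb
Steps: 3


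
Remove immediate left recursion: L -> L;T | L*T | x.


Left-recursive alternatives: L;T, L*T; non-recursive: x
Introduce L': L -> xL', L' -> ;TL' | *TL' | ε


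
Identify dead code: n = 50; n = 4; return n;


first assignment to n is overwritten before any read
Dead: 'n = 50'


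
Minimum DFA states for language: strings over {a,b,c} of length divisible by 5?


Track length mod 5: states 0..4, accept at 0
Minimal DFA: 5 states


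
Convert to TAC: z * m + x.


Break into single-operator statements:
t1 = z * m
t2 = t1 + x


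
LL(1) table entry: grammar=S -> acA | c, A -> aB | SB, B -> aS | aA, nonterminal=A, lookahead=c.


For [A, c]: 'c' ∈ FIRST(SB)
Entry: A -> SB


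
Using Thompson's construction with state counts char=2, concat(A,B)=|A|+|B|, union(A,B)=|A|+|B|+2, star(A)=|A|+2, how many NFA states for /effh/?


Syntax tree has 4 char leaf(s), 0 union(s), 0 star(s)
chars contribute 4×2 = 8; each union adds +2; each star adds +2
Total: 8 + 0 + 0 = 8 states


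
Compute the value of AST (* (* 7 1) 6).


Evaluate inner: (* 7 1) = 7
Evaluate root: (* 7 6) = 42
Result: 42


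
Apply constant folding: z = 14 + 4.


14 + 4 = 18 at compile time
Optimized: z = 18


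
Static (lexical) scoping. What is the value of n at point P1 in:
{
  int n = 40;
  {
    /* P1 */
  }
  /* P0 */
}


P1's block does not declare n; resolves to the enclosing declaration at depth 0
n = 40


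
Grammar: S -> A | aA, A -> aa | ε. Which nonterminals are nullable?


A nonterminal is nullable iff some alternative derives ε (directly, or every symbol in it is nullable)
Nullable: {A, S}


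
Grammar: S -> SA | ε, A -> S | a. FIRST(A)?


Per alternative of A: FIRST(S) = {a, ε}; FIRST(a) = {a}
FIRST(A) = {a, ε}


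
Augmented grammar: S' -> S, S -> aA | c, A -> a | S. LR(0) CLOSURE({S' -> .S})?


Start: S' -> .S
For each item with dot before a nonterminal B, add B -> .γ for every B-production
Closure: [S' -> .S, S -> .aA, S -> .c]


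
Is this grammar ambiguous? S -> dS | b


right-linear, alternatives start with distinct terminals 'd' vs 'b': unique leftmost derivation
Unambiguous


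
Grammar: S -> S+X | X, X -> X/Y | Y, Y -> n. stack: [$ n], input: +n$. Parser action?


'n' on top is the handle for Y -> n
Action: reduce (Y -> n)


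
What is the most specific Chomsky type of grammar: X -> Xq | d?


Left-linear: every RHS is a terminal or one nonterminal followed by a terminal
Classification: Type 3 (Regular)


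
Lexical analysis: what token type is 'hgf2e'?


Pattern: letter/underscore followed by alphanumerics, not a keyword
Type: IDENTIFIER


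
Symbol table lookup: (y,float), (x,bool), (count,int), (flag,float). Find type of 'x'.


Lookup 'x' → type bool


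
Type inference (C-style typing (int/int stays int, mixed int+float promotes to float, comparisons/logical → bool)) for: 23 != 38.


Operand types: int != int
Rule: comparison yields bool
Result type: bool


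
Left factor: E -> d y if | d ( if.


Common prefix: 'd'
Factored: E -> d E', E' -> y if | ( if


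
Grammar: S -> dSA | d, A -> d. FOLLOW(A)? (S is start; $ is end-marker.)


$ ∈ FOLLOW(S). For each A -> αBβ: add FIRST(β)\{ε} to FOLLOW(B); if β nullable, add FOLLOW(A).
FOLLOW(A) = {$, d}


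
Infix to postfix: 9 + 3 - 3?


Left to right (same or higher precedence on left)
Postfix: 9 3 + 3 -


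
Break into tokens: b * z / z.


Scan left to right, longest-match per lexeme
Tokens: ID(b), OP(*), ID(z), OP(/), ID(z)


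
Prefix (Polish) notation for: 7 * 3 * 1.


left-to-right (same/higher precedence on left): tree is (* (* 7 3) 1)
Prefix: * * 7 3 1


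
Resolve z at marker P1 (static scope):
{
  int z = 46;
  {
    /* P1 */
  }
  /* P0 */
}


P1's block does not declare z; resolves to the enclosing declaration at depth 0
z = 46


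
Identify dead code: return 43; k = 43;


statement follows a return and is unreachable
Dead: 'k = 43'


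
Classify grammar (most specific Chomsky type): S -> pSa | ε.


Single nonterminal LHS, but p^n a^n is not regular
Classification: Type 2 (Context-Free)


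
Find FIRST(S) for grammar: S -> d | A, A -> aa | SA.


Per alternative of S: FIRST(d) = {d}; FIRST(A) = {a, d}
FIRST(S) = {a, d}


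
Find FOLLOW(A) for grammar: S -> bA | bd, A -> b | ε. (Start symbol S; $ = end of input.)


$ ∈ FOLLOW(S). For each A -> αBβ: add FIRST(β)\{ε} to FOLLOW(B); if β nullable, add FOLLOW(A).
FOLLOW(A) = {$}


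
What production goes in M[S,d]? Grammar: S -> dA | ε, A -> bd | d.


For [S, d]: 'd' ∈ FIRST(dA)
Entry: S -> dA


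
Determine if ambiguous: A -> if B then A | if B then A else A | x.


dangling else: 'if B then if B then x else x' parses two ways
Ambiguous


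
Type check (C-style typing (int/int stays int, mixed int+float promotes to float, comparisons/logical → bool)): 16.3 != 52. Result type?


Operand types: float != int
Rule: comparison yields bool
Result type: bool


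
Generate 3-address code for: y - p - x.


Break into single-operator statements:
t1 = y - p
t2 = t1 - x


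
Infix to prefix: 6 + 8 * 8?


'*' binds tighter: tree is (+ 6 (* 8 8))
Prefix: + 6 * 8 8


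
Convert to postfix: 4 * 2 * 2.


Left to right (same or higher precedence on left)
Postfix: 4 2 * 2 *


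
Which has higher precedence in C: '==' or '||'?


'==' is equality (level 6); '||' is logical OR (level 1)
Higher level binds tighter
'==' has higher precedence than '||'


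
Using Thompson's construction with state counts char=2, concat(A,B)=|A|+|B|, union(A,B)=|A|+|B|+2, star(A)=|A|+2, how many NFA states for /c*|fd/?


Syntax tree has 3 char leaf(s), 1 union(s), 1 star(s)
chars contribute 3×2 = 6; each union adds +2; each star adds +2
Total: 6 + 2 + 2 = 10 states


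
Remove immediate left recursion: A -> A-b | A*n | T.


Left-recursive alternatives: A-b, A*n; non-recursive: T
Introduce A': A -> TA', A' -> -bA' | *nA' | ε


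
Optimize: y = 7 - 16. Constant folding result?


7 - 16 = -9 at compile time
Optimized: y = -9


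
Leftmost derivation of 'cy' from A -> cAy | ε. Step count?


Derivation: A => cAy => cy
Steps: 2


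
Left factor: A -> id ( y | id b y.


Common prefix: 'id'
Factored: A -> id A', A' -> ( y | b y


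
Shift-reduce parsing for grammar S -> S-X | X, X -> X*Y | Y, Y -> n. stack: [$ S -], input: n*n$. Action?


no handle ('S-' is not any RHS); shift 'n'
Action: shift


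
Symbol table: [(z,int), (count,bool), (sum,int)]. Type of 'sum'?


Lookup 'sum' → type int


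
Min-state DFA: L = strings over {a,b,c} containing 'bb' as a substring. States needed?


KMP-style automaton: 2 progress states + 1 absorbing accept = 3
Minimal DFA: 3 states


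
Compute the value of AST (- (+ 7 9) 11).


Evaluate inner: (+ 7 9) = 16
Evaluate root: (- 16 11) = 5
Result: 5


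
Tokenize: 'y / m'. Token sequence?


Scan left to right, longest-match per lexeme
Tokens: ID(y), OP(/), ID(m)


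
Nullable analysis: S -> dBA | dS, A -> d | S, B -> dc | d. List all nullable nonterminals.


A nonterminal is nullable iff some alternative derives ε (directly, or every symbol in it is nullable)
Nullable: {}


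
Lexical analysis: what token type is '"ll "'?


Pattern: double-quoted sequence
Type: STRING_LITERAL


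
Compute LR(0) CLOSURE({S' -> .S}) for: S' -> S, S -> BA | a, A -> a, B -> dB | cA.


Start: S' -> .S
For each item with dot before a nonterminal B, add B -> .γ for every B-production
Closure: [S' -> .S, S -> .BA, S -> .a, B -> .dB, B -> .cA]


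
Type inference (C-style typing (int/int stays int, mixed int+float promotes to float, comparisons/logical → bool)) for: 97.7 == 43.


Operand types: float == int
Rule: comparison yields bool
Result type: bool


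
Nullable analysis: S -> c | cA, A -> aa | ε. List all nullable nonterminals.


A nonterminal is nullable iff some alternative derives ε (directly, or every symbol in it is nullable)
Nullable: {A}


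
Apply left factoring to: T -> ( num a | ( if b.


Common prefix: '('
Factored: T -> ( T', T' -> num a | if b


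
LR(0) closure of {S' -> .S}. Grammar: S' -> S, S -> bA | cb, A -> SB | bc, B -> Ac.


Start: S' -> .S
For each item with dot before a nonterminal B, add B -> .γ for every B-production
Closure: [S' -> .S, S -> .bA, S -> .cb]


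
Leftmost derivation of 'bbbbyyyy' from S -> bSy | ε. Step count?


Derivation: S => bSy => bbSyy => bbbSyyy => bbbbSyyyy => bbbbyyyy
Steps: 5


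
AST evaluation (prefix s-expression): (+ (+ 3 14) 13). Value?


Evaluate inner: (+ 3 14) = 17
Evaluate root: (+ 17 13) = 30
Result: 30


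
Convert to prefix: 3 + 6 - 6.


left-to-right (same/higher precedence on left): tree is (- (+ 3 6) 6)
Prefix: - + 3 6 6


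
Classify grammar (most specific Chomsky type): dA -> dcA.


LHS has context (more than one symbol) and |LHS| ≤ |RHS|
Classification: Type 1 (Context-Sensitive)


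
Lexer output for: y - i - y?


Scan left to right, longest-match per lexeme
Tokens: ID(y), OP(-), ID(i), OP(-), ID(y)


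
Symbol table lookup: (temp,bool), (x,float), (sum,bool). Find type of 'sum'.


Lookup 'sum' → type bool


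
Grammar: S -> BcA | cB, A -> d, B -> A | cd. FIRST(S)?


Per alternative of S: FIRST(BcA) = {c, d}; FIRST(cB) = {c}
FIRST(S) = {c, d}


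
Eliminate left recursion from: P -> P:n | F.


Left-recursive alternatives: P:n; non-recursive: F
Introduce P': P -> FP', P' -> :nP' | ε


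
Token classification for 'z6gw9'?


Pattern: letter/underscore followed by alphanumerics, not a keyword
Type: IDENTIFIER


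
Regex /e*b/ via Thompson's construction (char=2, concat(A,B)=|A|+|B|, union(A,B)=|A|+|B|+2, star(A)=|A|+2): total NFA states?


Syntax tree has 2 char leaf(s), 0 union(s), 1 star(s)
chars contribute 2×2 = 4; each union adds +2; each star adds +2
Total: 4 + 0 + 2 = 6 states


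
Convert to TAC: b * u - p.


Break into single-operator statements:
t1 = b * u
t2 = t1 - p


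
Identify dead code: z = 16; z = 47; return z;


first assignment to z is overwritten before any read
Dead: 'z = 16'


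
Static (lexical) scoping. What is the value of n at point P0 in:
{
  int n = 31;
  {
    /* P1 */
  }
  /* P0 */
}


n declared in the same block as P0
n = 31


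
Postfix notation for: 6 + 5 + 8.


Left to right (same or higher precedence on left)
Postfix: 6 5 + 8 +


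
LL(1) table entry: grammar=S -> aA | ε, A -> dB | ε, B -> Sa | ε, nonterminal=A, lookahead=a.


For [A, a]: ε is nullable and 'a' ∈ FOLLOW(A)
Entry: A -> ε


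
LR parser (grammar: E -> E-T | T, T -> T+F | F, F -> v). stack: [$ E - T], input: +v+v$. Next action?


'+' can extend T; shift to build T -> T+F
Action: shift


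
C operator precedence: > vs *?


'*' is multiplicative (level 10); '>' is relational (level 7)
Higher level binds tighter
'*' has higher precedence than '>'


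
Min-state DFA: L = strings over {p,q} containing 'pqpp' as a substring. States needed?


KMP-style automaton: 4 progress states + 1 absorbing accept = 5
Minimal DFA: 5 states


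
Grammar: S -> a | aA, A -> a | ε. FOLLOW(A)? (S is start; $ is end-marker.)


$ ∈ FOLLOW(S). For each A -> αBβ: add FIRST(β)\{ε} to FOLLOW(B); if β nullable, add FOLLOW(A).
FOLLOW(A) = {$}


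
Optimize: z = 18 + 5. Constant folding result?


18 + 5 = 23 at compile time
Optimized: z = 23


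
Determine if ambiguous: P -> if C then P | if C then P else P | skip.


dangling else: 'if C then if C then skip else skip' parses two ways
Ambiguous


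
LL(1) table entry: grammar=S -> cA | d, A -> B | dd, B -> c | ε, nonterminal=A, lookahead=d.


For [A, d]: 'd' ∈ FIRST(dd)
Entry: A -> dd


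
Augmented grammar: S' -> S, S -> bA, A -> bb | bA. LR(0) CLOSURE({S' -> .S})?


Start: S' -> .S
For each item with dot before a nonterminal B, add B -> .γ for every B-production
Closure: [S' -> .S, S -> .bA]


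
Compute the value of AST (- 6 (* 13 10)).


Evaluate inner: (* 13 10) = 130
Evaluate root: (- 6 130) = -124
Result: -124


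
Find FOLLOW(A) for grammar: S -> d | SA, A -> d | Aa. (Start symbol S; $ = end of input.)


$ ∈ FOLLOW(S). For each A -> αBβ: add FIRST(β)\{ε} to FOLLOW(B); if β nullable, add FOLLOW(A).
FOLLOW(A) = {$, a, d}


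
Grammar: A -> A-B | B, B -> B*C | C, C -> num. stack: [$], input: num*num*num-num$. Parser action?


no handle on stack; shift 'num'
Action: shift


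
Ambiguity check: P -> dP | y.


right-linear, alternatives start with distinct terminals 'd' vs 'y': unique leftmost derivation
Unambiguous


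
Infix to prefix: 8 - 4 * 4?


'*' binds tighter: tree is (- 8 (* 4 4))
Prefix: - 8 * 4 4


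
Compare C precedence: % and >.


'%' is multiplicative (level 10); '>' is relational (level 7)
Higher level binds tighter
'%' has higher precedence than '>'


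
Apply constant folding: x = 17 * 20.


17 * 20 = 340 at compile time
Optimized: x = 340


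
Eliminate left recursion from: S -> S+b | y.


Left-recursive alternatives: S+b; non-recursive: y
Introduce S': S -> yS', S' -> +bS' | ε


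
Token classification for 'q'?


Pattern: letter/underscore followed by alphanumerics, not a keyword
Type: IDENTIFIER


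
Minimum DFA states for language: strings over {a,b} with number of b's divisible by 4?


Track (count of b) mod 4: states 0..3, accept at 0
Minimal DFA: 4 states


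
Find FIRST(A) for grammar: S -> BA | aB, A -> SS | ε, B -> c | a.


Per alternative of A: FIRST(SS) = {a, c}; FIRST(ε) = {ε}
FIRST(A) = {a, c, ε}
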